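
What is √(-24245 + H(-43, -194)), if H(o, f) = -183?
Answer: 2*I*√6107 ≈ 156.29*I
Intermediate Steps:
√(-24245 + H(-43, -194)) = √(-24245 - 183) = √(-24428) = 2*I*√6107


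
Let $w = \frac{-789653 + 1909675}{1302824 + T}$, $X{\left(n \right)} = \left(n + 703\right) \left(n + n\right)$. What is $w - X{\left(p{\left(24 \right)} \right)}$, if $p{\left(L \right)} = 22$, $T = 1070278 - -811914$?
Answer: $- \frac{50800445189}{1592508} \approx -31900.0$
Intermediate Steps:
$T = 1882192$ ($T = 1070278 + 811914 = 1882192$)
$X{\left(n \right)} = 2 n \left(703 + n\right)$ ($X{\left(n \right)} = \left(703 + n\right) 2 n = 2 n \left(703 + n\right)$)
$w = \frac{560011}{1592508}$ ($w = \frac{-789653 + 1909675}{1302824 + 1882192} = \frac{1120022}{3185016} = 1120022 \cdot \frac{1}{3185016} = \frac{560011}{1592508} \approx 0.35165$)
$w - X{\left(p{\left(24 \right)} \right)} = \frac{560011}{1592508} - 2 \cdot 22 \left(703 + 22\right) = \frac{560011}{1592508} - 2 \cdot 22 \cdot 725 = \frac{560011}{1592508} - 31900 = - \frac{50800445189}{1592508}$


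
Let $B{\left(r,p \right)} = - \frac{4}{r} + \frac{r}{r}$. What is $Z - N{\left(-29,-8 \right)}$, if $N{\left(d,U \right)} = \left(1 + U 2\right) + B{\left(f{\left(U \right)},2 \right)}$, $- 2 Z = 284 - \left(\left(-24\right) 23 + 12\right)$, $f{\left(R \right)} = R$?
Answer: $- \frac{797}{2} \approx -398.5$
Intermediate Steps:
$B{\left(r,p \right)} = 1 - \frac{4}{r}$ ($B{\left(r,p \right)} = - \frac{4}{r} + 1 = 1 - \frac{4}{r}$)
$Z = -412$ ($Z = - \frac{284 - \left(\left(-24\right) 23 + 12\right)}{2} = - \frac{284 - \left(-552 + 12\right)}{2} = - \frac{284 - -540}{2} = - \frac{284 + 540}{2} = \left(- \frac{1}{2}\right) 824 = -412$)
$N{\left(d,U \right)} = 1 + 2 U + \frac{-4 + U}{U}$ ($N{\left(d,U \right)} = \left(1 + U 2\right) + \frac{-4 + U}{U} = \left(1 + 2 U\right) + \frac{-4 + U}{U} = 1 + 2 U + \frac{-4 + U}{U}$)
$Z - N{\left(-29,-8 \right)} = -412 - \left(2 - \frac{4}{-8} + 2 \left(-8\right)\right) = -412 - \left(2 - - \frac{1}{2} - 16\right) = -412 - \left(2 + \frac{1}{2} - 16\right) = -412 - - \frac{27}{2} = -412 + \frac{27}{2} = - \frac{797}{2}$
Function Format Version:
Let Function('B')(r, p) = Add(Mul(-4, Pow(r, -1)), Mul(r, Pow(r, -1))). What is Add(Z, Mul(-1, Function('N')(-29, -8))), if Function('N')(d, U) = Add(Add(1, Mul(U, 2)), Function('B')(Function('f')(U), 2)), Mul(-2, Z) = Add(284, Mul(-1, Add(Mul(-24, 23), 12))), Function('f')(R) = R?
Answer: Rational(-797, 2) ≈ -398.50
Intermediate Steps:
Function('B')(r, p) = Add(1, Mul(-4, Pow(r, -1))) (Function('B')(r, p) = Add(Mul(-4, Pow(r, -1)), 1) = Add(1, Mul(-4, Pow(r, -1))))
Z = -412 (Z = Mul(Rational(-1, 2), Add(284, Mul(-1, Add(Mul(-24, 23), 12)))) = Mul(Rational(-1, 2), Add(284, Mul(-1, Add(-552, 12)))) = Mul(Rational(-1, 2), Add(284, Mul(-1, -540))) = Mul(Rational(-1, 2), Add(284, 540)) = Mul(Rational(-1, 2), 824) = -412)
Function('N')(d, U) = Add(1, Mul(2, U), Mul(Pow(U, -1), Add(-4, U))) (Function('N')(d, U) = Add(Add(1, Mul(U, 2)), Mul(Pow(U, -1), Add(-4, U))) = Add(Add(1, Mul(2, U)), Mul(Pow(U, -1), Add(-4, U))) = Add(1, Mul(2, U), Mul(Pow(U, -1), Add(-4, U))))
Add(Z, Mul(-1, Function('N')(-29, -8))) = Add(-412, Mul(-1, Add(2, Mul(-4, Pow(-8, -1)), Mul(2, -8)))) = Add(-412, Mul(-1, Add(2, Mul(-4, Rational(-1, 8)), -16))) = Add(-412, Mul(-1, Add(2, Rational(1, 2), -16))) = Add(-412, Mul(-1, Rational(-27, 2))) = Add(-412, Rational(27, 2)) = Rational(-797, 2)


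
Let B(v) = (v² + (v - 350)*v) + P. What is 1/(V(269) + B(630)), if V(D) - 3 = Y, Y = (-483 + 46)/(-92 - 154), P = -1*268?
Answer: 246/140967047 ≈ 1.7451e-6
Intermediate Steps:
P = -268
Y = 437/246 (Y = -437/(-246) = -437*(-1/246) = 437/246 ≈ 1.7764)
V(D) = 1175/246 (V(D) = 3 + 437/246 = 1175/246)
B(v) = -268 + v² + v*(-350 + v) (B(v) = (v² + (v - 350)*v) - 268 = (v² + (-350 + v)*v) - 268 = (v² + v*(-350 + v)) - 268 = -268 + v² + v*(-350 + v))
1/(V(269) + B(630)) = 1/(1175/246 + (-268 - 350*630 + 2*630²)) = 1/(1175/246 + (-268 - 220500 + 2*396900)) = 1/(1175/246 + (-268 - 220500 + 793800)) = 1/(1175/246 + 573032) = 1/(140967047/246) = 246/140967047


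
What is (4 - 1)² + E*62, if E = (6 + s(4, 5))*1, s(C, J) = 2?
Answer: 505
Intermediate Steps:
E = 8 (E = (6 + 2)*1 = 8*1 = 8)
(4 - 1)² + E*62 = (4 - 1)² + 8*62 = 3² + 496 = 9 + 496 = 505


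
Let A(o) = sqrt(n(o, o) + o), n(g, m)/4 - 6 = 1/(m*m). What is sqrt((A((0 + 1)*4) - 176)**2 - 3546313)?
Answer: sqrt(-14185252 + (352 - sqrt(113))**2)/2 ≈ 1875.4*I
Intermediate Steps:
n(g, m) = 24 + 4/m**2 (n(g, m) = 24 + 4/((m*m)) = 24 + 4/(m**2) = 24 + 4/m**2)
A(o) = sqrt(24 + o + 4/o**2) (A(o) = sqrt((24 + 4/o**2) + o) = sqrt(24 + o + 4/o**2))
sqrt((A((0 + 1)*4) - 176)**2 - 3546313) = sqrt((sqrt(24 + (0 + 1)*4 + 4/((0 + 1)*4)**2) - 176)**2 - 3546313) = sqrt((sqrt(24 + 1*4 + 4/(1*4)**2) - 176)**2 - 3546313) = sqrt((sqrt(24 + 4 + 4/4**2) - 176)**2 - 3546313) = sqrt((sqrt(24 + 4 + 4*(1/16)) - 176)**2 - 3546313) = sqrt((sqrt(24 + 4 + 1/4) - 176)**2 - 3546313) = sqrt((sqrt(113/4) - 176)**2 - 3546313) = sqrt((sqrt(113)/2 - 176)**2 - 3546313) = sqrt((-176 + sqrt(113)/2)**2 - 3546313) = sqrt(-3546313 + (-176 + sqrt(113)/2)**2)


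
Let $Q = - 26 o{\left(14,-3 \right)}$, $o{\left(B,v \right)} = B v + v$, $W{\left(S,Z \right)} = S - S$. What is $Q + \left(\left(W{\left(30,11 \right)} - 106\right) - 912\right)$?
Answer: $152$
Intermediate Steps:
$W{\left(S,Z \right)} = 0$
$o{\left(B,v \right)} = v + B v$
$Q = 1170$ ($Q = - 26 \left(- 3 \left(1 + 14\right)\right) = - 26 \left(\left(-3\right) 15\right) = \left(-26\right) \left(-45\right) = 1170$)
$Q + \left(\left(W{\left(30,11 \right)} - 106\right) - 912\right) = 1170 + \left(\left(0 - 106\right) - 912\right) = 1170 - 1018 = 152$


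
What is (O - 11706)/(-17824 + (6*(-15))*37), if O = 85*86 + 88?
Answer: 2154/10577 ≈ 0.20365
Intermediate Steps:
O = 7398 (O = 7310 + 88 = 7398)
(O - 11706)/(-17824 + (6*(-15))*37) = (7398 - 11706)/(-17824 + (6*(-15))*37) = -4308/(-17824 - 90*37) = -4308/(-17824 - 3330) = -4308/(-21154) = -4308*(-1/21154) = 2154/10577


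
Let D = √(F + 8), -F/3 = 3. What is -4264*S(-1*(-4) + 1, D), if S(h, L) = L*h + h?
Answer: -21320 - 21320*I ≈ -21320.0 - 21320.0*I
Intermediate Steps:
F = -9 (F = -3*3 = -9)
D = I (D = √(-9 + 8) = √(-1) = I ≈ 1.0*I)
S(h, L) = h + L*h
-4264*S(-1*(-4) + 1, D) = -4264*(-1*(-4) + 1)*(1 + I) = -4264*(4 + 1)*(1 + I) = -21320*(1 + I) = -4264*(5 + 5*I) = -21320 - 21320*I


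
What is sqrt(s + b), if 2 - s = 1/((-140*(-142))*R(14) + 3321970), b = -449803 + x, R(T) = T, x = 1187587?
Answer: sqrt(9563247119212202310)/3600290 ≈ 858.94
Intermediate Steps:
b = 737784 (b = -449803 + 1187587 = 737784)
s = 7200579/3600290 (s = 2 - 1/(-140*(-142)*14 + 3321970) = 2 - 1/(19880*14 + 3321970) = 2 - 1/(278320 + 3321970) = 2 - 1/3600290 = 7200579/3600290 ≈ 2.0000)
sqrt(s + b) = sqrt(7200579/3600290 + 737784) = sqrt(2656243557939/3600290) = sqrt(9563247119212202310)/3600290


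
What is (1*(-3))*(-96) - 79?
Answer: 209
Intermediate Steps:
(1*(-3))*(-96) - 79 = -3*(-96) - 79 = 288 - 79 = 209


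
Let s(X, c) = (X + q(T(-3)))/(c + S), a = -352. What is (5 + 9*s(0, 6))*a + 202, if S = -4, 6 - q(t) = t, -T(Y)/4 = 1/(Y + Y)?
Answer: -10006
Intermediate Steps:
T(Y) = -2/Y (T(Y) = -4/(Y + Y) = -4*1/(2*Y) = -2/Y)
q(t) = 6 - t
s(X, c) = (16/3 + X)/(-4 + c) (s(X, c) = (X + (6 - (-2)/(-3)))/(c - 4) = (X + (6 - (-2)*(-1)/3))/(-4 + c) = (X + (6 - 1*⅔))/(-4 + c) = (X + (6 - ⅔))/(-4 + c) = (X + 16/3)/(-4 + c) = (16/3 + X)/(-4 + c))
(5 + 9*s(0, 6))*a + 202 = (5 + 9*((16/3 + 0)/(-4 + 6)))*(-352) + 202 = (5 + 9*((16/3)/2))*(-352) + 202 = (5 + 9*((½)*(16/3)))*(-352) + 202 = (5 + 9*(8/3))*(-352) + 202 = (5 + 24)*(-352) + 202 = 29*(-352) + 202 = -10208 + 202 = -10006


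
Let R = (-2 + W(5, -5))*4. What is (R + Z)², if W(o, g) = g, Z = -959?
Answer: 974169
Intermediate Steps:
R = -28 (R = (-2 - 5)*4 = -7*4 = -28)
(R + Z)² = (-28 - 959)² = (-987)² = 974169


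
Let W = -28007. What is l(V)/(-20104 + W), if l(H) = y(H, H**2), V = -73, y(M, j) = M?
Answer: 73/48111 ≈ 0.0015173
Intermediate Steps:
l(H) = H
l(V)/(-20104 + W) = -73/(-20104 - 28007) = -73/(-48111) = -73*(-1/48111) = 73/48111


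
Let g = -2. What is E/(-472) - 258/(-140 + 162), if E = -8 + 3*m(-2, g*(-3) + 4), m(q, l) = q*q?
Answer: -15233/1298 ≈ -11.736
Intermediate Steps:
m(q, l) = q²
E = 4 (E = -8 + 3*(-2)² = -8 + 3*4 = -8 + 12 = 4)
E/(-472) - 258/(-140 + 162) = 4/(-472) - 258/(-140 + 162) = 4*(-1/472) - 258/22 = -1/118 - 258*1/22 = -1/118 - 129/11 = -15233/1298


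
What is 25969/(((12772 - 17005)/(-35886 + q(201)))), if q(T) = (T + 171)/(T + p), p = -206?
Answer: 1556426046/7055 ≈ 2.2061e+5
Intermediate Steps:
q(T) = (171 + T)/(-206 + T) (q(T) = (T + 171)/(T - 206) = (171 + T)/(-206 + T))
25969/(((12772 - 17005)/(-35886 + q(201)))) = 25969/(((12772 - 17005)/(-35886 + (171 + 201)/(-206 + 201)))) = 25969/((-4233/(-35886 + 372/(-5)))) = 25969/((-4233/(-35886 - 1/5*372))) = 25969/((-4233/(-35886 - 372/5))) = 25969/((-4233/(-179802/5))) = 25969/((-4233*(-5/179802))) = 25969/(7055/59934) = 25969*(59934/7055) = 1556426046/7055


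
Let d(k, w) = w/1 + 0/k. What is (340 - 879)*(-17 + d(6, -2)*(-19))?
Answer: -11319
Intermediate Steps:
d(k, w) = w (d(k, w) = w*1 + 0 = w + 0 = w)
(340 - 879)*(-17 + d(6, -2)*(-19)) = (340 - 879)*(-17 - 2*(-19)) = -539*(-17 + 38) = -539*21 = -11319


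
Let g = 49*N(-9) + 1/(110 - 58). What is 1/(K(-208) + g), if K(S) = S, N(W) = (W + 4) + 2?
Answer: -52/18459 ≈ -0.0028171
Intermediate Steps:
N(W) = 6 + W (N(W) = (4 + W) + 2 = 6 + W)
g = -7643/52 (g = 49*(6 - 9) + 1/(110 - 58) = 49*(-3) + 1/52 = -147 + 1/52 = -7643/52 ≈ -146.98)
1/(K(-208) + g) = 1/(-208 - 7643/52) = 1/(-18459/52) = -52/18459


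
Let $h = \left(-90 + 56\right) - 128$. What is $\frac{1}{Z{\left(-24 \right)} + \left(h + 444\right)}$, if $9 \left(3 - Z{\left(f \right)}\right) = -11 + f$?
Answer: $\frac{9}{2600} \approx 0.0034615$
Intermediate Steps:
$Z{\left(f \right)} = \frac{38}{9} - \frac{f}{9}$ ($Z{\left(f \right)} = 3 - \frac{-11 + f}{9} = 3 - \left(- \frac{11}{9} + \frac{f}{9}\right) = \frac{38}{9} - \frac{f}{9}$)
$h = -162$ ($h = -34 - 128 = -162$)
$\frac{1}{Z{\left(-24 \right)} + \left(h + 444\right)} = \frac{1}{\left(\frac{38}{9} - - \frac{8}{3}\right) + \left(-162 + 444\right)} = \frac{1}{\left(\frac{38}{9} + \frac{8}{3}\right) + 282} = \frac{1}{\frac{62}{9} + 282} = \frac{1}{\frac{2600}{9}} = \frac{9}{2600}$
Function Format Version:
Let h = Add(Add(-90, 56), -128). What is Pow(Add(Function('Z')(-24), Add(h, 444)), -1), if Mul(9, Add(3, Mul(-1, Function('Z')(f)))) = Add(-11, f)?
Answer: Rational(9, 2600) ≈ 0.0034615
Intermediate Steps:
Function('Z')(f) = Add(Rational(38, 9), Mul(Rational(-1, 9), f)) (Function('Z')(f) = Add(3, Mul(Rational(-1, 9), Add(-11, f))) = Add(3, Add(Rational(11, 9), Mul(Rational(-1, 9), f))) = Add(Rational(38, 9), Mul(Rational(-1, 9), f)))
h = -162 (h = Add(-34, -128) = -162)
Pow(Add(Function('Z')(-24), Add(h, 444)), -1) = Pow(Add(Add(Rational(38, 9), Mul(Rational(-1, 9), -24)), Add(-162, 444)), -1) = Pow(Add(Add(Rational(38, 9), Rational(8, 3)), 282), -1) = Pow(Add(Rational(62, 9), 282), -1) = Pow(Rational(2600, 9), -1) = Rational(9, 2600)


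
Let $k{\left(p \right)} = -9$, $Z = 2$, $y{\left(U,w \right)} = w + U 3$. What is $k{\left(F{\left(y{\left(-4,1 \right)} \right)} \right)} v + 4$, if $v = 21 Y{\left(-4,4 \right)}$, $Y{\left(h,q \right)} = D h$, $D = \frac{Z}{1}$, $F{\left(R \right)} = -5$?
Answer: $1516$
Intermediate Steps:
$y{\left(U,w \right)} = w + 3 U$
$D = 2$ ($D = \frac{2}{1} = 2 \cdot 1 = 2$)
$Y{\left(h,q \right)} = 2 h$
$v = -168$ ($v = 21 \cdot 2 \left(-4\right) = 21 \left(-8\right) = -168$)
$k{\left(F{\left(y{\left(-4,1 \right)} \right)} \right)} v + 4 = \left(-9\right) \left(-168\right) + 4 = 1512 + 4 = 1516$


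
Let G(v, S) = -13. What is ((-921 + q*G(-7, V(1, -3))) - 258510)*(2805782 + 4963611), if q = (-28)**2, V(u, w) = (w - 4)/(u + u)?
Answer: -2094807048839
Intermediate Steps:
V(u, w) = (-4 + w)/(2*u) (V(u, w) = (-4 + w)/((2*u)) = (-4 + w)*(1/(2*u)) = (-4 + w)/(2*u))
q = 784
((-921 + q*G(-7, V(1, -3))) - 258510)*(2805782 + 4963611) = ((-921 + 784*(-13)) - 258510)*(2805782 + 4963611) = ((-921 - 10192) - 258510)*7769393 = (-11113 - 258510)*7769393 = -269623*7769393 = -2094807048839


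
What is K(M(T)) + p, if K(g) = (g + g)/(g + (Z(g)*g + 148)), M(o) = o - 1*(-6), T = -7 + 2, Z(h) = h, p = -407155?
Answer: -30536624/75 ≈ -4.0716e+5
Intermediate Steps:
T = -5
M(o) = 6 + o (M(o) = o + 6 = 6 + o)
K(g) = 2*g/(148 + g + g²) (K(g) = (g + g)/(g + (g*g + 148)) = (2*g)/(g + (g² + 148)) = (2*g)/(g + (148 + g²)) = (2*g)/(148 + g + g²) = 2*g/(148 + g + g²))
K(M(T)) + p = 2*(6 - 5)/(148 + (6 - 5) + (6 - 5)²) - 407155 = 2*1/(148 + 1 + 1²) - 407155 = 2*1/(148 + 1 + 1) - 407155 = 2*1/150 - 407155 = 2*1*(1/150) - 407155 = 1/75 - 407155 = -30536624/75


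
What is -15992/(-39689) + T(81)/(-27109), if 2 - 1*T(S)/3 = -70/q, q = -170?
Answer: 7366746367/18290794717 ≈ 0.40276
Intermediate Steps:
T(S) = 81/17 (T(S) = 6 - (-210)/(-170) = 6 - (-210)*(-1)/170 = 6 - 3*7/17 = 6 - 21/17 = 81/17)
-15992/(-39689) + T(81)/(-27109) = -15992/(-39689) + (81/17)/(-27109) = -15992*(-1/39689) + (81/17)*(-1/27109) = 15992/39689 - 81/460853 = 7366746367/18290794717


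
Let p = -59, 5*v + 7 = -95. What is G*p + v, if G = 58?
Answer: -17212/5 ≈ -3442.4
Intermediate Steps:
v = -102/5 (v = -7/5 + (1/5)*(-95) = -7/5 - 19 = -102/5 ≈ -20.400)
G*p + v = 58*(-59) - 102/5 = -3422 - 102/5 = -17212/5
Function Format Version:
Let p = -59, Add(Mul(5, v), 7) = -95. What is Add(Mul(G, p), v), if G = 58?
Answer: Rational(-17212, 5) ≈ -3442.4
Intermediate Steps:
v = Rational(-102, 5) (v = Add(Rational(-7, 5), Mul(Rational(1, 5), -95)) = Add(Rational(-7, 5), -19) = Rational(-102, 5) ≈ -20.400)
Add(Mul(G, p), v) = Add(Mul(58, -59), Rational(-102, 5)) = Add(-3422, Rational(-102, 5)) = Rational(-17212, 5)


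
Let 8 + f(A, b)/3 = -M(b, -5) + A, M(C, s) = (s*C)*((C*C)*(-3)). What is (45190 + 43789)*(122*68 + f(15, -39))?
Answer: 238256576888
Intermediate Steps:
M(C, s) = -3*s*C**3 (M(C, s) = (C*s)*(C**2*(-3)) = (C*s)*(-3*C**2) = -3*s*C**3)
f(A, b) = -24 - 45*b**3 + 3*A (f(A, b) = -24 + 3*(-(-3)*(-5)*b**3 + A) = -24 + 3*(-15*b**3 + A) = -24 + 3*(A - 15*b**3) = -24 + (-45*b**3 + 3*A) = -24 - 45*b**3 + 3*A)
(45190 + 43789)*(122*68 + f(15, -39)) = (45190 + 43789)*(122*68 + (-24 - 45*(-39)**3 + 3*15)) = 88979*(8296 + (-24 - 45*(-59319) + 45)) = 88979*(8296 + (-24 + 2669355 + 45)) = 88979*(8296 + 2669376) = 88979*2677672 = 238256576888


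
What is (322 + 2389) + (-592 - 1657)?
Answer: 462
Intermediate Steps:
(322 + 2389) + (-592 - 1657) = 2711 - 2249 = 462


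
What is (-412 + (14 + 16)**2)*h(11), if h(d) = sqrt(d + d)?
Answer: 488*sqrt(22) ≈ 2288.9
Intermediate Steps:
h(d) = sqrt(2)*sqrt(d) (h(d) = sqrt(2*d) = sqrt(2)*sqrt(d))
(-412 + (14 + 16)**2)*h(11) = (-412 + (14 + 16)**2)*(sqrt(2)*sqrt(11)) = (-412 + 30**2)*sqrt(22) = (-412 + 900)*sqrt(22) = 488*sqrt(22)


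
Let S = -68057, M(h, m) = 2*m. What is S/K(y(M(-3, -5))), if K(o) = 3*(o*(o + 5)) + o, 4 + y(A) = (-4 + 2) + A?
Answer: -68057/512 ≈ -132.92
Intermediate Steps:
y(A) = -6 + A (y(A) = -4 + ((-4 + 2) + A) = -4 + (-2 + A) = -6 + A)
K(o) = o + 3*o*(5 + o) (K(o) = 3*(o*(5 + o)) + o = 3*o*(5 + o) + o = o + 3*o*(5 + o))
S/K(y(M(-3, -5))) = -68057*1/((-6 + 2*(-5))*(16 + 3*(-6 + 2*(-5)))) = -68057*1/((-6 - 10)*(16 + 3*(-6 - 10))) = -68057*(-1/(16*(16 + 3*(-16)))) = -68057*(-1/(16*(16 - 48))) = -68057/((-16*(-32))) = -68057/512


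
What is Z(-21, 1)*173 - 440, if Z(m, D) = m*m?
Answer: 75853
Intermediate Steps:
Z(m, D) = m²
Z(-21, 1)*173 - 440 = (-21)²*173 - 440 = 441*173 - 440 = 76293 - 440 = 75853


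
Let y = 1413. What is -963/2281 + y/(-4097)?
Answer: -7168464/9345257 ≈ -0.76707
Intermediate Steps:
-963/2281 + y/(-4097) = -963/2281 + 1413/(-4097) = -963*1/2281 + 1413*(-1/4097) = -963/2281 - 1413/4097 = -7168464/9345257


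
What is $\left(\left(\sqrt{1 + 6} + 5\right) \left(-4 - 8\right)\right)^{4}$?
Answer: $35748864 + 13271040 \sqrt{7} \approx 7.0861 \cdot 10^{7}$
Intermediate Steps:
$\left(\left(\sqrt{1 + 6} + 5\right) \left(-4 - 8\right)\right)^{4} = \left(\left(\sqrt{7} + 5\right) \left(-12\right)\right)^{4} = \left(\left(5 + \sqrt{7}\right) \left(-12\right)\right)^{4} = \left(-60 - 12 \sqrt{7}\right)^{4}$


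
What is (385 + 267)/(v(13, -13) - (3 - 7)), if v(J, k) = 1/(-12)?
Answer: 7824/47 ≈ 166.47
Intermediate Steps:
v(J, k) = -1/12
(385 + 267)/(v(13, -13) - (3 - 7)) = (385 + 267)/(-1/12 - (3 - 7)) = 652/(-1/12 - 1*(-4)) = 652/(-1/12 + 4) = 652/(47/12) = 652*(12/47) = 7824/47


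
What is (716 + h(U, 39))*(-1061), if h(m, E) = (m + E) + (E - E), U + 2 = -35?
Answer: -761798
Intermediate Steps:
U = -37 (U = -2 - 35 = -37)
h(m, E) = E + m (h(m, E) = (E + m) + 0 = E + m)
(716 + h(U, 39))*(-1061) = (716 + (39 - 37))*(-1061) = (716 + 2)*(-1061) = 718*(-1061) = -761798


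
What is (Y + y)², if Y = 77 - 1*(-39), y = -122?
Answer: 36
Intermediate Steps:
Y = 116 (Y = 77 + 39 = 116)
(Y + y)² = (116 - 122)² = (-6)² = 36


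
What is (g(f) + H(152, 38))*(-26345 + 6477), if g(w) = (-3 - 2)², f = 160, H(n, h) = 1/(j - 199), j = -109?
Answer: -38240933/77 ≈ -4.9664e+5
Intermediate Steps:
H(n, h) = -1/308 (H(n, h) = 1/(-109 - 199) = 1/(-308) = -1/308)
g(w) = 25 (g(w) = (-5)² = 25)
(g(f) + H(152, 38))*(-26345 + 6477) = (25 - 1/308)*(-26345 + 6477) = (7699/308)*(-19868) = -38240933/77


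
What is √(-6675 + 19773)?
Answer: √13098 ≈ 114.45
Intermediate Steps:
√(-6675 + 19773) = √13098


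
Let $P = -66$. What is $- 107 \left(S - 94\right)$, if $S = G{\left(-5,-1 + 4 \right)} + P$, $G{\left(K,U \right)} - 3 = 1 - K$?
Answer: $16157$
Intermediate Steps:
$G{\left(K,U \right)} = 4 - K$ ($G{\left(K,U \right)} = 3 - \left(-1 + K\right) = 4 - K$)
$S = -57$ ($S = \left(4 - -5\right) - 66 = \left(4 + 5\right) - 66 = 9 - 66 = -57$)
$- 107 \left(S - 94\right) = - 107 \left(-57 - 94\right) = \left(-107\right) \left(-151\right) = 16157$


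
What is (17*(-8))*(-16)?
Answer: 2176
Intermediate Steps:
(17*(-8))*(-16) = -136*(-16) = 2176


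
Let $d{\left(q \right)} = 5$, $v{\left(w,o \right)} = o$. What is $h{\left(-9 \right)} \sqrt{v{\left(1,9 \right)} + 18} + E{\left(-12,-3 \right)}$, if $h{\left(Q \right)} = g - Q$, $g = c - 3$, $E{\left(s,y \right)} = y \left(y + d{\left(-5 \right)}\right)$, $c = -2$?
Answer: $-6 + 12 \sqrt{3} \approx 14.785$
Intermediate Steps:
$E{\left(s,y \right)} = y \left(5 + y\right)$ ($E{\left(s,y \right)} = y \left(y + 5\right) = y \left(5 + y\right)$)
$g = -5$ ($g = -2 - 3 = -5$)
$h{\left(Q \right)} = -5 - Q$
$h{\left(-9 \right)} \sqrt{v{\left(1,9 \right)} + 18} + E{\left(-12,-3 \right)} = \left(-5 - -9\right) \sqrt{9 + 18} - 3 \left(5 - 3\right) = \left(-5 + 9\right) \sqrt{27} - 6 = 4 \cdot 3 \sqrt{3} - 6 = 12 \sqrt{3} - 6 = -6 + 12 \sqrt{3}$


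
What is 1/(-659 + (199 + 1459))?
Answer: 1/999 ≈ 0.0010010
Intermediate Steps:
1/(-659 + (199 + 1459)) = 1/(-659 + 1658) = 1/999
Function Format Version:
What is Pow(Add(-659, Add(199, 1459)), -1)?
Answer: Rational(1, 999) ≈ 0.0010010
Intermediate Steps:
Pow(Add(-659, Add(199, 1459)), -1) = Pow(Add(-659, 1658), -1) = Pow(999, -1) = Rational(1, 999)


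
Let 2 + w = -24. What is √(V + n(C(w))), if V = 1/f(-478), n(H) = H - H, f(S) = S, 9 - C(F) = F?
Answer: I*√478/478 ≈ 0.045739*I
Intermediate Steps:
w = -26 (w = -2 - 24 = -26)
C(F) = 9 - F
n(H) = 0
V = -1/478 (V = 1/(-478) = -1/478 ≈ -0.0020920)
√(V + n(C(w))) = √(-1/478 + 0) = √(-1/478) = I*√478/478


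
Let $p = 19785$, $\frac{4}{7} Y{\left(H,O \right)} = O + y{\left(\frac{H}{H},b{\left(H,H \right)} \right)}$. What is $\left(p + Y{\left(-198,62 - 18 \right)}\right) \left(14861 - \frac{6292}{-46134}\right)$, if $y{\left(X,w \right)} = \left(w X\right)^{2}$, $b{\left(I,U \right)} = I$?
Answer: $\frac{2757030487607}{2097} \approx 1.3148 \cdot 10^{9}$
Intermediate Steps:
$y{\left(X,w \right)} = X^{2} w^{2}$ ($y{\left(X,w \right)} = \left(X w\right)^{2} = X^{2} w^{2}$)
$Y{\left(H,O \right)} = \frac{7 O}{4} + \frac{7 H^{2}}{4}$ ($Y{\left(H,O \right)} = \frac{7 \left(O + \left(\frac{H}{H}\right)^{2} H^{2}\right)}{4} = \frac{7 \left(O + 1^{2} H^{2}\right)}{4} = \frac{7 \left(O + 1 H^{2}\right)}{4} = \frac{7 \left(O + H^{2}\right)}{4} = \frac{7 O}{4} + \frac{7 H^{2}}{4}$)
$\left(p + Y{\left(-198,62 - 18 \right)}\right) \left(14861 - \frac{6292}{-46134}\right) = \left(19785 + \left(\frac{7 \left(62 - 18\right)}{4} + \frac{7 \left(-198\right)^{2}}{4}\right)\right) \left(14861 - \frac{6292}{-46134}\right) = \left(19785 + \left(\frac{7 \left(62 - 18\right)}{4} + \frac{7}{4} \cdot 39204\right)\right) \left(14861 - - \frac{286}{2097}\right) = \left(19785 + \left(\frac{7}{4} \cdot 44 + 68607\right)\right) \left(14861 + \frac{286}{2097}\right) = \left(19785 + \left(77 + 68607\right)\right) \frac{31163803}{2097} = \left(19785 + 68684\right) \frac{31163803}{2097} = 88469 \cdot \frac{31163803}{2097} = \frac{2757030487607}{2097}$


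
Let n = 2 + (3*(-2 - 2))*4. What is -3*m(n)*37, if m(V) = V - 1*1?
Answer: 5217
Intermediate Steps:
n = -46 (n = 2 + (3*(-4))*4 = 2 - 12*4 = 2 - 48 = -46)
m(V) = -1 + V (m(V) = V - 1 = -1 + V)
-3*m(n)*37 = -3*(-1 - 46)*37 = -3*(-47)*37 = 141*37 = 5217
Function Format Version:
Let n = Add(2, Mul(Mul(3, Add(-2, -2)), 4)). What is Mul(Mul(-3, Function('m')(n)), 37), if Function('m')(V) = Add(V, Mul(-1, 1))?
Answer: 5217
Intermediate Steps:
n = -46 (n = Add(2, Mul(Mul(3, -4), 4)) = Add(2, Mul(-12, 4)) = Add(2, -48) = -46)
Function('m')(V) = Add(-1, V) (Function('m')(V) = Add(V, -1) = Add(-1, V))
Mul(Mul(-3, Function('m')(n)), 37) = Mul(Mul(-3, Add(-1, -46)), 37) = Mul(Mul(-3, -47), 37) = Mul(141, 37) = 5217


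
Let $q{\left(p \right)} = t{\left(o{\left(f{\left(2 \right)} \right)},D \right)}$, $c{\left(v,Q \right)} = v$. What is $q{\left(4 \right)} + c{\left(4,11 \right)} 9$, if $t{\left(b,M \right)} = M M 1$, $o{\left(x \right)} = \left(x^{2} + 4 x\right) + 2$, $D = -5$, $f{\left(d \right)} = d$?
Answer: $61$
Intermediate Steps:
$o{\left(x \right)} = 2 + x^{2} + 4 x$
$t{\left(b,M \right)} = M^{2}$ ($t{\left(b,M \right)} = M^{2} \cdot 1 = M^{2}$)
$q{\left(p \right)} = 25$ ($q{\left(p \right)} = \left(-5\right)^{2} = 25$)
$q{\left(4 \right)} + c{\left(4,11 \right)} 9 = 25 + 4 \cdot 9 = 25 + 36 = 61$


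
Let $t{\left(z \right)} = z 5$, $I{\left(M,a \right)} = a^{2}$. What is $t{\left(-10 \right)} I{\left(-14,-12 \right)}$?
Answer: $-7200$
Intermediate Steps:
$t{\left(z \right)} = 5 z$
$t{\left(-10 \right)} I{\left(-14,-12 \right)} = 5 \left(-10\right) \left(-12\right)^{2} = \left(-50\right) 144 = -7200$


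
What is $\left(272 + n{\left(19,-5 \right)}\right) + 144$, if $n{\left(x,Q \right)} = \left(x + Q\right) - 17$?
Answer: $413$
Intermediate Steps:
$n{\left(x,Q \right)} = -17 + Q + x$ ($n{\left(x,Q \right)} = \left(Q + x\right) - 17 = -17 + Q + x$)
$\left(272 + n{\left(19,-5 \right)}\right) + 144 = \left(272 - 3\right) + 144 = 269 + 144 = 413$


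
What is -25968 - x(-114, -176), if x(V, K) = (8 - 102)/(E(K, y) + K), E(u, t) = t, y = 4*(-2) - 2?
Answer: -2415071/93 ≈ -25969.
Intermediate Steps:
y = -10 (y = -8 - 2 = -10)
x(V, K) = -94/(-10 + K) (x(V, K) = (8 - 102)/(-10 + K) = -94/(-10 + K))
-25968 - x(-114, -176) = -25968 - (-94)/(-10 - 176) = -25968 - (-94)/(-186) = -25968 - (-94)*(-1)/186 = -25968 - 1*47/93 = -25968 - 47/93 = -2415071/93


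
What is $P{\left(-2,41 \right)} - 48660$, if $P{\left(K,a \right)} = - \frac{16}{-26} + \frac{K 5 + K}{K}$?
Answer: $- \frac{632494}{13} \approx -48653.0$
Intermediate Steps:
$P{\left(K,a \right)} = \frac{86}{13}$ ($P{\left(K,a \right)} = \left(-16\right) \left(- \frac{1}{26}\right) + \frac{5 K + K}{K} = \frac{8}{13} + \frac{6 K}{K} = \frac{8}{13} + 6 = \frac{86}{13}$)
$P{\left(-2,41 \right)} - 48660 = \frac{86}{13} - 48660 = - \frac{632494}{13}$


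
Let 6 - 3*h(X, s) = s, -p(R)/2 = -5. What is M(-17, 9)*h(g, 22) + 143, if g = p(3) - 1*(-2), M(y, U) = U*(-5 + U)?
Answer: -49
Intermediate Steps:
p(R) = 10 (p(R) = -2*(-5) = 10)
g = 12 (g = 10 - 1*(-2) = 10 + 2 = 12)
h(X, s) = 2 - s/3
M(-17, 9)*h(g, 22) + 143 = (9*(-5 + 9))*(2 - 1/3*22) + 143 = (9*4)*(2 - 22/3) + 143 = 36*(-16/3) + 143 = -192 + 143 = -49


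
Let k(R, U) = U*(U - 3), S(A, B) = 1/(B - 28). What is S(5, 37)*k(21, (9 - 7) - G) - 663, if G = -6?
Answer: -5927/9 ≈ -658.56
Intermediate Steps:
S(A, B) = 1/(-28 + B)
k(R, U) = U*(-3 + U)
S(5, 37)*k(21, (9 - 7) - G) - 663 = (((9 - 7) - 1*(-6))*(-3 + ((9 - 7) - 1*(-6))))/(-28 + 37) - 663 = ((2 + 6)*(-3 + (2 + 6)))/9 - 663 = (8*(-3 + 8))/9 - 663 = (8*5)/9 - 663 = (⅑)*40 - 663 = 40/9 - 663 = -5927/9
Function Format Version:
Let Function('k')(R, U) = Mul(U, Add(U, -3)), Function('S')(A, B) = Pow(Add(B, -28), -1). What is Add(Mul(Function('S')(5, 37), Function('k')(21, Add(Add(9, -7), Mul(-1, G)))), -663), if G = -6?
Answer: Rational(-5927, 9) ≈ -658.56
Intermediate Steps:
Function('S')(A, B) = Pow(Add(-28, B), -1)
Function('k')(R, U) = Mul(U, Add(-3, U))
Add(Mul(Function('S')(5, 37), Function('k')(21, Add(Add(9, -7), Mul(-1, G)))), -663) = Add(Mul(Pow(Add(-28, 37), -1), Mul(Add(Add(9, -7), Mul(-1, -6)), Add(-3, Add(Add(9, -7), Mul(-1, -6))))), -663) = Add(Mul(Pow(9, -1), Mul(Add(2, 6), Add(-3, Add(2, 6)))), -663) = Add(Mul(Rational(1, 9), Mul(8, Add(-3, 8))), -663) = Add(Mul(Rational(1, 9), Mul(8, 5)), -663) = Add(Mul(Rational(1, 9), 40), -663) = Add(Rational(40, 9), -663) = Rational(-5927, 9)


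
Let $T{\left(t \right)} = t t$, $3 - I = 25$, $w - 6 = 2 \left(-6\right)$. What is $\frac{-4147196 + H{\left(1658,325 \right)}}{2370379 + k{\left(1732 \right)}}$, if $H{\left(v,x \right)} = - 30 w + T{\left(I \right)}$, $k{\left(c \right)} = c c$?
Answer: $- \frac{4146532}{5370203} \approx -0.77214$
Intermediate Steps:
$k{\left(c \right)} = c^{2}$
$w = -6$ ($w = 6 + 2 \left(-6\right) = 6 - 12 = -6$)
$I = -22$ ($I = 3 - 25 = -22$)
$T{\left(t \right)} = t^{2}$
$H{\left(v,x \right)} = 664$ ($H{\left(v,x \right)} = \left(-30\right) \left(-6\right) + \left(-22\right)^{2} = 180 + 484 = 664$)
$\frac{-4147196 + H{\left(1658,325 \right)}}{2370379 + k{\left(1732 \right)}} = \frac{-4147196 + 664}{2370379 + 1732^{2}} = - \frac{4146532}{2370379 + 2999824} = - \frac{4146532}{5370203}$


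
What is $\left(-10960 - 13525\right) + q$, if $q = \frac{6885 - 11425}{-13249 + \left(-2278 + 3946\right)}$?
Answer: $- \frac{283556245}{11581} \approx -24485.0$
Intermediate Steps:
$q = \frac{4540}{11581}$ ($q = - \frac{4540}{-13249 + 1668} = - \frac{4540}{-11581} = \left(-4540\right) \left(- \frac{1}{11581}\right) = \frac{4540}{11581} \approx 0.39202$)
$\left(-10960 - 13525\right) + q = \left(-10960 - 13525\right) + \frac{4540}{11581} = -24485 + \frac{4540}{11581} = - \frac{283556245}{11581}$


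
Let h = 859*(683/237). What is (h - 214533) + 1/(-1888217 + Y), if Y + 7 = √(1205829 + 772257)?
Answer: -1756744355845978424/8284283640915 - √1978086/3565387896090 ≈ -2.1206e+5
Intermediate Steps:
Y = -7 + √1978086 (Y = -7 + √(1205829 + 772257) = -7 + √1978086 ≈ 1399.4)
h = 586697/237 (h = 859*(683*(1/237)) = 859*(683/237) = 586697/237 ≈ 2475.5)
(h - 214533) + 1/(-1888217 + Y) = (586697/237 - 214533) + 1/(-1888217 + (-7 + √1978086)) = -50257624/237 + 1/(-1888224 + √1978086)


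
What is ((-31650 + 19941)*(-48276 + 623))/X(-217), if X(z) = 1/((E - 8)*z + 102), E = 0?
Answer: 1025546979726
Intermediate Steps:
X(z) = 1/(102 - 8*z) (X(z) = 1/((0 - 8)*z + 102) = 1/(-8*z + 102) = 1/(102 - 8*z))
((-31650 + 19941)*(-48276 + 623))/X(-217) = ((-31650 + 19941)*(-48276 + 623))/((1/(2*(51 - 4*(-217))))) = (-11709*(-47653))/((1/(2*(51 + 868)))) = 557968977/(((1/2)/919)) = 557968977/(((1/2)*(1/919))) = 557968977/(1/1838) = 557968977*1838 = 1025546979726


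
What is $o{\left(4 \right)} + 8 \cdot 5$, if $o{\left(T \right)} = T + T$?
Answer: $48$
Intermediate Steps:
$o{\left(T \right)} = 2 T$
$o{\left(4 \right)} + 8 \cdot 5 = 2 \cdot 4 + 8 \cdot 5 = 8 + 40 = 48$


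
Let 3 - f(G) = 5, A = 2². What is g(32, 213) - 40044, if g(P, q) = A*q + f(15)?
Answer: -39194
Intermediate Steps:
A = 4
f(G) = -2 (f(G) = 3 - 1*5 = 3 - 5 = -2)
g(P, q) = -2 + 4*q (g(P, q) = 4*q - 2 = -2 + 4*q)
g(32, 213) - 40044 = (-2 + 4*213) - 40044 = (-2 + 852) - 40044 = 850 - 40044 = -39194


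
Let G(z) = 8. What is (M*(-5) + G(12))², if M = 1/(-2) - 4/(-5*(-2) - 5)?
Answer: 841/4 ≈ 210.25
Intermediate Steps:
M = -13/10 (M = 1*(-½) - 4/(10 - 5) = -½ - 4/5 = -½ - 4*⅕ = -½ - ⅘ = -13/10 ≈ -1.3000)
(M*(-5) + G(12))² = (-13/10*(-5) + 8)² = (13/2 + 8)² = (29/2)² = 841/4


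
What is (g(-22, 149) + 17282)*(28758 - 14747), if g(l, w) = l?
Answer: 241829860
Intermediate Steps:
(g(-22, 149) + 17282)*(28758 - 14747) = (-22 + 17282)*(28758 - 14747) = 17260*14011 = 241829860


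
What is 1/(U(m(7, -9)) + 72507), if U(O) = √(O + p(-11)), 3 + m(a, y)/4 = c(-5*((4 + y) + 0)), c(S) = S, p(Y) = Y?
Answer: 72507/5257264972 - √77/5257264972 ≈ 1.3790e-5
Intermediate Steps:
m(a, y) = -92 - 20*y (m(a, y) = -12 + 4*(-5*((4 + y) + 0)) = -12 + 4*(-5*(4 + y)) = -12 + 4*(-20 - 5*y) = -12 + (-80 - 20*y) = -92 - 20*y)
U(O) = √(-11 + O) (U(O) = √(O - 11) = √(-11 + O))
1/(U(m(7, -9)) + 72507) = 1/(√(-11 + (-92 - 20*(-9))) + 72507) = 1/(√(-11 + (-92 + 180)) + 72507) = 1/(√(-11 + 88) + 72507) = 1/(√77 + 72507) = 1/(72507 + √77)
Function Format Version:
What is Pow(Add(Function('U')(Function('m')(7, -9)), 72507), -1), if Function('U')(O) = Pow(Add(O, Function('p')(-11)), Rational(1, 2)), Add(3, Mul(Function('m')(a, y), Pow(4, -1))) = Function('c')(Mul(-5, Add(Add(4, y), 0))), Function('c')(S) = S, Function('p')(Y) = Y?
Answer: Add(Rational(72507, 5257264972), Mul(Rational(-1, 5257264972), Pow(77, Rational(1, 2)))) ≈ 1.3790e-5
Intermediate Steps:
Function('m')(a, y) = Add(-92, Mul(-20, y)) (Function('m')(a, y) = Add(-12, Mul(4, Mul(-5, Add(Add(4, y), 0)))) = Add(-12, Mul(4, Mul(-5, Add(4, y)))) = Add(-12, Mul(4, Add(-20, Mul(-5, y)))) = Add(-12, Add(-80, Mul(-20, y))) = Add(-92, Mul(-20, y)))
Function('U')(O) = Pow(Add(-11, O), Rational(1, 2)) (Function('U')(O) = Pow(Add(O, -11), Rational(1, 2)) = Pow(Add(-11, O), Rational(1, 2)))
Pow(Add(Function('U')(Function('m')(7, -9)), 72507), -1) = Pow(Add(Pow(Add(-11, Add(-92, Mul(-20, -9))), Rational(1, 2)), 72507), -1) = Pow(Add(Pow(Add(-11, Add(-92, 180)), Rational(1, 2)), 72507), -1) = Pow(Add(Pow(Add(-11, 88), Rational(1, 2)), 72507), -1) = Pow(Add(Pow(77, Rational(1, 2)), 72507), -1) = Pow(Add(72507, Pow(77, Rational(1, 2))), -1)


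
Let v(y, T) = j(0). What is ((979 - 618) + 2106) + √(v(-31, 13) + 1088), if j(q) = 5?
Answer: 2467 + √1093 ≈ 2500.1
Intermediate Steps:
v(y, T) = 5
((979 - 618) + 2106) + √(v(-31, 13) + 1088) = ((979 - 618) + 2106) + √(5 + 1088) = (361 + 2106) + √1093 = 2467 + √1093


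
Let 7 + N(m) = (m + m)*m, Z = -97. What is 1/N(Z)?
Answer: 1/18811 ≈ 5.3160e-5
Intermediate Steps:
N(m) = -7 + 2*m² (N(m) = -7 + (m + m)*m = -7 + (2*m)*m = -7 + 2*m²)
1/N(Z) = 1/(-7 + 2*(-97)²) = 1/(-7 + 2*9409) = 1/(-7 + 18818) = 1/18811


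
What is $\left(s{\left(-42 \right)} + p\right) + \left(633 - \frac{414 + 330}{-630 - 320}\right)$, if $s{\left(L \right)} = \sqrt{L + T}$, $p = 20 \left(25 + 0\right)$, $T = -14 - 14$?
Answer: $\frac{538547}{475} + i \sqrt{70} \approx 1133.8 + 8.3666 i$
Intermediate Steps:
$T = -28$
$p = 500$ ($p = 20 \cdot 25 = 500$)
$s{\left(L \right)} = \sqrt{-28 + L}$ ($s{\left(L \right)} = \sqrt{L - 28} = \sqrt{-28 + L}$)
$\left(s{\left(-42 \right)} + p\right) + \left(633 - \frac{414 + 330}{-630 - 320}\right) = \left(\sqrt{-28 - 42} + 500\right) + \left(633 - \frac{414 + 330}{-630 - 320}\right) = \left(\sqrt{-70} + 500\right) + \left(633 - \frac{744}{-950}\right) = \left(i \sqrt{70} + 500\right) + \left(633 - 744 \left(- \frac{1}{950}\right)\right) = \left(500 + i \sqrt{70}\right) + \left(633 - - \frac{372}{475}\right) = \left(500 + i \sqrt{70}\right) + \left(633 + \frac{372}{475}\right) = \left(500 + i \sqrt{70}\right) + \frac{301047}{475} = \frac{538547}{475} + i \sqrt{70}$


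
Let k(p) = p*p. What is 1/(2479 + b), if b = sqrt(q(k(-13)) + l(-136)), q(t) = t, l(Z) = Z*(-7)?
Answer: 2479/6144320 - sqrt(1121)/6144320 ≈ 0.00039801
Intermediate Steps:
k(p) = p**2
l(Z) = -7*Z
b = sqrt(1121) (b = sqrt((-13)**2 - 7*(-136)) = sqrt(169 + 952) = sqrt(1121) ≈ 33.481)
1/(2479 + b) = 1/(2479 + sqrt(1121))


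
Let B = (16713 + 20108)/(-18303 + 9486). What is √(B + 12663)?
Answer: 5*√39363619938/8817 ≈ 112.51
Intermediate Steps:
B = -36821/8817 (B = 36821/(-8817) = 36821*(-1/8817) = -36821/8817 ≈ -4.1761)
√(B + 12663) = √(-36821/8817 + 12663) = √(111612850/8817) = 5*√39363619938/8817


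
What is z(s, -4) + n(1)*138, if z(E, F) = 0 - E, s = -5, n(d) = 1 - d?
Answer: 5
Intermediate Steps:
z(E, F) = -E
z(s, -4) + n(1)*138 = -1*(-5) + (1 - 1*1)*138 = 5 + (1 - 1)*138 = 5 + 0*138 = 5 + 0 = 5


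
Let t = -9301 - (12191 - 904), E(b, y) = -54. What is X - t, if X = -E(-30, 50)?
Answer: 20642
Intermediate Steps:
t = -20588 (t = -9301 - 1*11287 = -9301 - 11287 = -20588)
X = 54 (X = -1*(-54) = 54)
X - t = 54 - 1*(-20588) = 54 + 20588 = 20642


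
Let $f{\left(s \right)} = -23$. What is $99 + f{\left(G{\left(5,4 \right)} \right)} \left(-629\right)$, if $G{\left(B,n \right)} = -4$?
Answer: $14566$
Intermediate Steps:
$99 + f{\left(G{\left(5,4 \right)} \right)} \left(-629\right) = 99 - -14467 = 99 + 14467 = 14566$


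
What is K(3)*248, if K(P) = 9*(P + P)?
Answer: 13392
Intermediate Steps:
K(P) = 18*P (K(P) = 9*(2*P) = 18*P)
K(3)*248 = (18*3)*248 = 54*248 = 13392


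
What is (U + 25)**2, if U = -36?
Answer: 121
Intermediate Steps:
(U + 25)**2 = (-36 + 25)**2 = (-11)**2 = 121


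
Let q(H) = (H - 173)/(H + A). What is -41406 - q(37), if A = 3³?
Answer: -331231/8 ≈ -41404.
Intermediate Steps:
A = 27
q(H) = (-173 + H)/(27 + H) (q(H) = (H - 173)/(H + 27) = (-173 + H)/(27 + H))
-41406 - q(37) = -41406 - (-173 + 37)/(27 + 37) = -41406 - (-136)/64 = -41406 - 1*(-17/8) = -41406 + 17/8 = -331231/8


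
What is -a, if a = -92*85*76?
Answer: 594320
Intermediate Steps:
a = -594320 (a = -7820*76 = -594320)
-a = -1*(-594320) = 594320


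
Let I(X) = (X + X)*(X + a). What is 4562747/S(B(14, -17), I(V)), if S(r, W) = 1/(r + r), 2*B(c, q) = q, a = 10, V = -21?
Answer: -77566699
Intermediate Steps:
B(c, q) = q/2
I(X) = 2*X*(10 + X) (I(X) = (X + X)*(X + 10) = (2*X)*(10 + X) = 2*X*(10 + X))
S(r, W) = 1/(2*r)
4562747/S(B(14, -17), I(V)) = 4562747/((1/(2*(((1/2)*(-17)))))) = 4562747/((1/(2*(-17/2)))) = 4562747/(((1/2)*(-2/17))) = 4562747/(-1/17) = 4562747*(-17) = -77566699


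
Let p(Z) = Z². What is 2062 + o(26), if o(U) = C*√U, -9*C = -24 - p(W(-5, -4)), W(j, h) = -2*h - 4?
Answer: 2062 + 40*√26/9 ≈ 2084.7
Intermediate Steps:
W(j, h) = -4 - 2*h
C = 40/9 (C = -(-24 - (-4 - 2*(-4))²)/9 = -(-24 - (-4 + 8)²)/9 = -(-24 - 1*4²)/9 = -(-24 - 1*16)/9 = -(-24 - 16)/9 = -⅑*(-40) = 40/9 ≈ 4.4444)
o(U) = 40*√U/9
2062 + o(26) = 2062 + 40*√26/9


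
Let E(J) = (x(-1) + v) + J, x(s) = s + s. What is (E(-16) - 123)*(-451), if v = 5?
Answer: 61336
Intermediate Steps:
x(s) = 2*s
E(J) = 3 + J (E(J) = (2*(-1) + 5) + J = (-2 + 5) + J = 3 + J)
(E(-16) - 123)*(-451) = ((3 - 16) - 123)*(-451) = (-13 - 123)*(-451) = -136*(-451) = 61336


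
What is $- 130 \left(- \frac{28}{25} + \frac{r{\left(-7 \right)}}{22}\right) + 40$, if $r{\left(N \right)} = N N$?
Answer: $- \frac{5717}{55} \approx -103.95$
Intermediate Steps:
$r{\left(N \right)} = N^{2}$
$- 130 \left(- \frac{28}{25} + \frac{r{\left(-7 \right)}}{22}\right) + 40 = - 130 \left(- \frac{28}{25} + \frac{\left(-7\right)^{2}}{22}\right) + 40 = - 130 \left(\left(-28\right) \frac{1}{25} + 49 \cdot \frac{1}{22}\right) + 40 = - 130 \left(- \frac{28}{25} + \frac{49}{22}\right) + 40 = \left(-130\right) \frac{609}{550} + 40 = - \frac{7917}{55} + 40 = - \frac{5717}{55}$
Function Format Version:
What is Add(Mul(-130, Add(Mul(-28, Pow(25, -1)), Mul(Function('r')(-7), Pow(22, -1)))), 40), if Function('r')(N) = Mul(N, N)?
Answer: Rational(-5717, 55) ≈ -103.95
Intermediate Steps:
Function('r')(N) = Pow(N, 2)
Add(Mul(-130, Add(Mul(-28, Pow(25, -1)), Mul(Function('r')(-7), Pow(22, -1)))), 40) = Add(Mul(-130, Add(Mul(-28, Pow(25, -1)), Mul(Pow(-7, 2), Pow(22, -1)))), 40) = Add(Mul(-130, Add(Mul(-28, Rational(1, 25)), Mul(49, Rational(1, 22)))), 40) = Add(Mul(-130, Add(Rational(-28, 25), Rational(49, 22))), 40) = Add(Mul(-130, Rational(609, 550)), 40) = Add(Rational(-7917, 55), 40) = Rational(-5717, 55)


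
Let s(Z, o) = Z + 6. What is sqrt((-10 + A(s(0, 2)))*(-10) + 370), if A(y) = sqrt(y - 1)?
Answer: sqrt(470 - 10*sqrt(5)) ≈ 21.158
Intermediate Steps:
s(Z, o) = 6 + Z
A(y) = sqrt(-1 + y)
sqrt((-10 + A(s(0, 2)))*(-10) + 370) = sqrt((-10 + sqrt(-1 + (6 + 0)))*(-10) + 370) = sqrt((-10 + sqrt(-1 + 6))*(-10) + 370) = sqrt((-10 + sqrt(5))*(-10) + 370) = sqrt((100 - 10*sqrt(5)) + 370) = sqrt(470 - 10*sqrt(5))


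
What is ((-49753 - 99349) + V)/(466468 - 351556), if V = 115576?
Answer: -16763/57456 ≈ -0.29175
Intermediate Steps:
((-49753 - 99349) + V)/(466468 - 351556) = ((-49753 - 99349) + 115576)/(466468 - 351556) = (-149102 + 115576)/114912 = -33526*1/114912 = -16763/57456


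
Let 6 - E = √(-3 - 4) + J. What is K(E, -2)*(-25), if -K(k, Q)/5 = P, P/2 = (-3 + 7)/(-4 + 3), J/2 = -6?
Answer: -1000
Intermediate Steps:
J = -12 (J = 2*(-6) = -12)
P = -8 (P = 2*((-3 + 7)/(-4 + 3)) = 2*(4/(-1)) = 2*(4*(-1)) = 2*(-4) = -8)
E = 18 - I*√7 (E = 6 - (√(-3 - 4) - 12) = 6 - (√(-7) - 12) = 6 - (I*√7 - 12) = 6 - (-12 + I*√7) = 6 + (12 - I*√7) = 18 - I*√7 ≈ 18.0 - 2.6458*I)
K(k, Q) = 40 (K(k, Q) = -5*(-8) = 40)
K(E, -2)*(-25) = 40*(-25) = -1000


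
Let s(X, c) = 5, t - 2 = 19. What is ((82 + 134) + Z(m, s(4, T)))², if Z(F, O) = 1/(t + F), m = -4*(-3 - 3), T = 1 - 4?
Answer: 94497841/2025 ≈ 46666.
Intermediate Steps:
t = 21 (t = 2 + 19 = 21)
T = -3
m = 24 (m = -4*(-6) = 24)
Z(F, O) = 1/(21 + F)
((82 + 134) + Z(m, s(4, T)))² = ((82 + 134) + 1/(21 + 24))² = (216 + 1/45)² = (9721/45)² = 94497841/2025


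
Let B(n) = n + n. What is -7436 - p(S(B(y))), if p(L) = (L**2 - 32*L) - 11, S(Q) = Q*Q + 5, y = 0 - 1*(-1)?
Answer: -7218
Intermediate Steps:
y = 1 (y = 0 + 1 = 1)
B(n) = 2*n
S(Q) = 5 + Q**2 (S(Q) = Q**2 + 5 = 5 + Q**2)
p(L) = -11 + L**2 - 32*L
-7436 - p(S(B(y))) = -7436 - (-11 + (5 + (2*1)**2)**2 - 32*(5 + (2*1)**2)) = -7436 - (-11 + (5 + 2**2)**2 - 32*(5 + 2**2)) = -7436 - (-11 + (5 + 4)**2 - 32*(5 + 4)) = -7436 - (-11 + 9**2 - 32*9) = -7436 - (-11 + 81 - 288) = -7436 - 1*(-218) = -7436 + 218 = -7218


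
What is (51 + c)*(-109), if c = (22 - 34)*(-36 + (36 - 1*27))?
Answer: -40875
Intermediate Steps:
c = 324 (c = -12*(-36 + (36 - 27)) = -12*(-36 + 9) = -12*(-27) = 324)
(51 + c)*(-109) = (51 + 324)*(-109) = 375*(-109) = -40875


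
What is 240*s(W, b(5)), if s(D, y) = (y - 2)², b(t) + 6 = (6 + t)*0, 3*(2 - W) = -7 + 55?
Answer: 15360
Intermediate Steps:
W = -14 (W = 2 - (-7 + 55)/3 = 2 - ⅓*48 = 2 - 16 = -14)
b(t) = -6 (b(t) = -6 + (6 + t)*0 = -6 + 0 = -6)
s(D, y) = (-2 + y)²
240*s(W, b(5)) = 240*(-2 - 6)² = 240*(-8)² = 240*64 = 15360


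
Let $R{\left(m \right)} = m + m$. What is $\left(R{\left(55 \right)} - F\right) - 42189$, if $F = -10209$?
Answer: $-31870$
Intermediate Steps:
$R{\left(m \right)} = 2 m$
$\left(R{\left(55 \right)} - F\right) - 42189 = \left(2 \cdot 55 - -10209\right) - 42189 = \left(110 + 10209\right) - 42189 = 10319 - 42189 = -31870$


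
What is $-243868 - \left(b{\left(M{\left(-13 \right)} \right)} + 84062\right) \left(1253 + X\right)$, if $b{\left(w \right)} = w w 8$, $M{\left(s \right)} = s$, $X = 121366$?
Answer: $-10473623134$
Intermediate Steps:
$b{\left(w \right)} = 8 w^{2}$ ($b{\left(w \right)} = w^{2} \cdot 8 = 8 w^{2}$)
$-243868 - \left(b{\left(M{\left(-13 \right)} \right)} + 84062\right) \left(1253 + X\right) = -243868 - \left(8 \left(-13\right)^{2} + 84062\right) \left(1253 + 121366\right) = -243868 - \left(8 \cdot 169 + 84062\right) 122619 = -243868 - \left(1352 + 84062\right) 122619 = -243868 - 85414 \cdot 122619 = -243868 - 10473379266 = -10473623134$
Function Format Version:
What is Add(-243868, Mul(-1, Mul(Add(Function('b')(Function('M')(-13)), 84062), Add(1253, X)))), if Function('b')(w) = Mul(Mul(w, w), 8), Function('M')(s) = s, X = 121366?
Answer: -10473623134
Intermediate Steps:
Function('b')(w) = Mul(8, Pow(w, 2)) (Function('b')(w) = Mul(Pow(w, 2), 8) = Mul(8, Pow(w, 2)))
Add(-243868, Mul(-1, Mul(Add(Function('b')(Function('M')(-13)), 84062), Add(1253, X)))) = Add(-243868, Mul(-1, Mul(Add(Mul(8, Pow(-13, 2)), 84062), Add(1253, 121366)))) = Add(-243868, Mul(-1, Mul(Add(Mul(8, 169), 84062), 122619))) = Add(-243868, Mul(-1, Mul(Add(1352, 84062), 122619))) = Add(-243868, Mul(-1, Mul(85414, 122619))) = Add(-243868, Mul(-1, 10473379266)) = Add(-243868, -10473379266) = -10473623134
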